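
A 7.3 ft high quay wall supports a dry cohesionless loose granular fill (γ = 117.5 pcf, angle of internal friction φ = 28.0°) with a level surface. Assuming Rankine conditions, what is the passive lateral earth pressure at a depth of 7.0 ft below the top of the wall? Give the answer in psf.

K_p = (1 + sin φ)/(1 − sin φ) = 2.770.
σ_h = K_p γ z = 2.770 × 117.5 × 7.0 = 2278 psf.

2280 psf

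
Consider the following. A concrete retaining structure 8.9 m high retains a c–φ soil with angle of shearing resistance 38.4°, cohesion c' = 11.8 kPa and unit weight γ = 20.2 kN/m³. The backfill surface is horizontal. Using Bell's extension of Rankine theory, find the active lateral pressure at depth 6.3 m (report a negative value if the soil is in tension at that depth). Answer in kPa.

18.3 kPa

K_a = (1 − sin φ)/(1 + sin φ) = 0.2337.
σ_a = K_a γ z − 2c√K_a = 0.2337×20.2×6.3 − 2×11.8×0.4834 = 18.33 kPa.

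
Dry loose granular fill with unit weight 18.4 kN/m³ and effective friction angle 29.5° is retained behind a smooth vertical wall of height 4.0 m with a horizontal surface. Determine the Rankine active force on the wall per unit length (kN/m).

50.1 kN/m

K_a = tan²(45° − φ/2) = 0.3401.
P_a = ½ K_a γ H² = 0.5 × 0.3401 × 18.4 × 4.0² = 50.06 kN/m.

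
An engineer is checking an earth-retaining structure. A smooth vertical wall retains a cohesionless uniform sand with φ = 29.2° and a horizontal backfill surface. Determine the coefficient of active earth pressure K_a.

0.344

K_a = (1 − sin φ)/(1 + sin φ) = (1 − sin 29.2°)/(1 + sin 29.2°) = 0.3442.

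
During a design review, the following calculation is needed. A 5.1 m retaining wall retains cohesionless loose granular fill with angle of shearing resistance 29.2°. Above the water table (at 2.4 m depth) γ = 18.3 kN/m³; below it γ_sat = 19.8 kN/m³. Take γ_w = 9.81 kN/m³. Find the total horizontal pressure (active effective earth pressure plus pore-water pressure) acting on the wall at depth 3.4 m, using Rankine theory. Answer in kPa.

28.4 kPa

K_a = (1 − sin φ)/(1 + sin φ) = 0.3442.
γ' = 19.8 − 9.81 = 9.990 kN/m³.
Effective vertical stress at 3.4 m: σ'_v = 18.3×2.4 + 9.990×1.00 = 53.91 kPa.
σ'_h = K_a σ'_v = 0.3442 × 53.91 = 18.56 kPa; u = γ_w × 1.00 = 9.810 kPa.
Total σ_h = 18.56 + 9.810 = 28.37 kPa.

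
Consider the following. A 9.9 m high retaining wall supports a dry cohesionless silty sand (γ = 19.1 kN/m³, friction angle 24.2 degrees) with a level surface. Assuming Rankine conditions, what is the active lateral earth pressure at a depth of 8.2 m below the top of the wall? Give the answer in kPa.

65.5 kPa

K_a = (1 − sin φ)/(1 + sin φ) = 0.4185.
σ_h = K_a γ z = 0.4185 × 19.1 × 8.2 = 65.55 kPa.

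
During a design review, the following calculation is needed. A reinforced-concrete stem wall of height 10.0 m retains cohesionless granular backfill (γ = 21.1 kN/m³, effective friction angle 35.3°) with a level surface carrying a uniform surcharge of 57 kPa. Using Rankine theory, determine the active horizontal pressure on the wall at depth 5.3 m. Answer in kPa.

45.2 kPa

K_a = (1 − sin φ)/(1 + sin φ) = 0.2675.
σ_v = γz + q = 21.1 × 5.3 + 57 = 168.8 kPa.
σ_h = K_a σ_v = 0.2675 × 168.8 = 45.17 kPa.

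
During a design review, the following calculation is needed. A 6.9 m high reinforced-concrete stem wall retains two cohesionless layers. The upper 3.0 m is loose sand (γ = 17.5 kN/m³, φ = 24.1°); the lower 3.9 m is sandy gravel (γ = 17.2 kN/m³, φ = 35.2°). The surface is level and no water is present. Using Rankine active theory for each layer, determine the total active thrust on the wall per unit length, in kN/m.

K_a1 = tan²(45°−24.1°/2) = 0.4201; K_a2 = tan²(45°−35.2°/2) = 0.2687.
Layer 1: σ at base = K_a1 γ₁ h₁ = 22.06 kPa; P₁ = ½×22.06×3.0 = 33.08.
Layer 2: σ_v at top = γ₁h₁ = 52.50; σ_h top = K_a2×52.50 = 14.11; σ_h base = K_a2×(52.50+17.2×3.9) = 32.13.
P₂ = ½(14.11+32.13)×3.9 = 90.16. Total P_a = 33.08+90.16 = 123.2 kN/m.

123 kN/m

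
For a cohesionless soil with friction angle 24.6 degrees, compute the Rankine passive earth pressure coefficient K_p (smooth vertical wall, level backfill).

2.43

K_p = (1 + sin φ)/(1 − sin φ) = tan²(45° + 24.6°/2) = 2.426.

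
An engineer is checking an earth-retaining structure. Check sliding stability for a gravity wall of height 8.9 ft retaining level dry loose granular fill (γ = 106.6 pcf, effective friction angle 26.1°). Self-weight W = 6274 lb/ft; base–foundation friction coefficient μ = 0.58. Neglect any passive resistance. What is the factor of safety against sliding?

2.22

K_a = tan²(45° − 26.1°/2) = 0.3889.
P_a = ½K_aγH² = 0.5×0.3889×106.6×8.9² = 1642 lb/ft, acting at H/3 = 2.967 ft above the base.
FS_sliding = μW / P_a = 0.58×6274 / 1642 = 2.216.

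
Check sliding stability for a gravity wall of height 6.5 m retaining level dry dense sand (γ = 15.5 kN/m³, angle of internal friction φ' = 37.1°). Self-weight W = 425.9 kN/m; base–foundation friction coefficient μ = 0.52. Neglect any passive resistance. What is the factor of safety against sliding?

2.73

K_a = tan²(45° − 37.1°/2) = 0.2475.
P_a = ½K_aγH² = 0.5×0.2475×15.5×6.5² = 81.04 kN/m, acting at H/3 = 2.167 m above the base.
FS_sliding = μW / P_a = 0.52×425.9 / 81.04 = 2.733.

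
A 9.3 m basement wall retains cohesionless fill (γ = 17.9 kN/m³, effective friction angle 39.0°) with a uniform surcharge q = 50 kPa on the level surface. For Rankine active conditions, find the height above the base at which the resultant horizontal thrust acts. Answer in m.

K_a = 0.2275.
Triangular part P₁ = ½K_aγH² = 176.1 at H/3 = 3.100 m; rectangular part P₂ = K_a q H = 105.8 at H/2 = 4.650 m.
ȳ = (P₁·3.100 + P₂·4.650)/(P₁+P₂) = 3.682 m.

3.68 m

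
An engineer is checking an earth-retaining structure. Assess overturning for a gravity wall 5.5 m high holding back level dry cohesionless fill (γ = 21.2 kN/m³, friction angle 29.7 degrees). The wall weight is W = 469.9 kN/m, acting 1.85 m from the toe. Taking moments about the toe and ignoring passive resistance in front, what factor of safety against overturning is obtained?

4.38

K_a = tan²(45° − 29.7°/2) = 0.3374.
P_a = ½K_aγH² = 0.5×0.3374×21.2×5.5² = 108.2 kN/m, acting at H/3 = 1.833 m above the base.
Overturning moment M_o = P_a × H/3 = 108.2 × 1.833 = 198.3.
Resisting moment M_r = W × 1.85 = 469.9 × 1.85 = 869.3.
FS_overturning = M_r/M_o = 869.3/198.3 = 4.383.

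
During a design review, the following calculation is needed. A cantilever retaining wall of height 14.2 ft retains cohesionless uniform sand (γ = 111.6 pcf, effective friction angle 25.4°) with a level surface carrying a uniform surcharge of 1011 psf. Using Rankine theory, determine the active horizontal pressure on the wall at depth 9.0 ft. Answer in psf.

805 psf

K_a = (1 − sin φ)/(1 + sin φ) = 0.3996.
σ_v = γz + q = 111.6 × 9.0 + 1011 = 2015 psf.
σ_h = K_a σ_v = 0.3996 × 2015 = 805.4 psf.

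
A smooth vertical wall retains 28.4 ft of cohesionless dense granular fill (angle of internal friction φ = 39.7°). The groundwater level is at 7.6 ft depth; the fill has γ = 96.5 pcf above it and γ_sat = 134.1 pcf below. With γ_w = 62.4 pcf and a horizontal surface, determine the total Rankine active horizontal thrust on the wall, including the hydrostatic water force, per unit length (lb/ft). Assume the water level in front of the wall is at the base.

K_a = tan²(45° − φ/2) = 0.2204.
γ' = 134.1 − 62.4 = 71.70 pcf. Depth below WT = 20.8 ft.
σ'_h at WT = K_a γ d_w = 161.7 psf; at base = 161.7 + K_a γ' × 20.8 = 490.4 psf.
P₁ (0–7.6 ft) = ½×161.7×7.6 = 614.3. P₂ (7.6–28.4 ft) = ½(161.7+490.4)×20.8 = 6781.
P_w = ½ γ_w h₂² = 0.5×62.4×20.8² = 13500. Total = 614.3+6781+13500 = 20890 lb/ft.

20900 lb/ft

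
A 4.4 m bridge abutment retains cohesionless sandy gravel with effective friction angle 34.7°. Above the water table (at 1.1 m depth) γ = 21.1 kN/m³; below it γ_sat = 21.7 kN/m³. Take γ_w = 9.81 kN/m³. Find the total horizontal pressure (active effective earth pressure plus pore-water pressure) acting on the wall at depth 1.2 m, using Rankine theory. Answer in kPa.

7.68 kPa

K_a = (1 − sin φ)/(1 + sin φ) = 0.2745.
γ' = 21.7 − 9.81 = 11.89 kN/m³.
Effective vertical stress at 1.2 m: σ'_v = 21.1×1.1 + 11.89×0.1000 = 24.40 kPa.
σ'_h = K_a σ'_v = 0.2745 × 24.40 = 6.697 kPa; u = γ_w × 0.1000 = 0.9810 kPa.
Total σ_h = 6.697 + 0.9810 = 7.678 kPa.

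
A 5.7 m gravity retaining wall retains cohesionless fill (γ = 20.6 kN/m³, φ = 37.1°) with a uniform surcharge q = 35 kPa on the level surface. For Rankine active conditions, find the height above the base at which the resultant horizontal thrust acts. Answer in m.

2.25 m

K_a = 0.2475.
Triangular part P₁ = ½K_aγH² = 82.82 at H/3 = 1.900 m; rectangular part P₂ = K_a q H = 49.38 at H/2 = 2.850 m.
ȳ = (P₁·1.900 + P₂·2.850)/(P₁+P₂) = 2.255 m.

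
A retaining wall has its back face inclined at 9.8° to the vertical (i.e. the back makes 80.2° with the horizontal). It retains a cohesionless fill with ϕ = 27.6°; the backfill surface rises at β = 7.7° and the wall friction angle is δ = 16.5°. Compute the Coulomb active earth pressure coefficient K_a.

K_a = sin²(α+φ) / [sin²α · sin(α−δ) · (1 + √{sin(φ+δ)sin(φ−β) / (sin(α−δ)sin(α+β))})²].
With α = 80.2°, φ = 27.6°, δ = 16.5°, β = 7.7°: K_a = 0.4542.

0.454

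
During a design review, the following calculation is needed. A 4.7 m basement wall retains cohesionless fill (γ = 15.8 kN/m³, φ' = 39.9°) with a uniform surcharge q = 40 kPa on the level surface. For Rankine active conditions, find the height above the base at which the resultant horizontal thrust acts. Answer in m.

K_a = 0.2184.
Triangular part P₁ = ½K_aγH² = 38.12 at H/3 = 1.567 m; rectangular part P₂ = K_a q H = 41.07 at H/2 = 2.350 m.
ȳ = (P₁·1.567 + P₂·2.350)/(P₁+P₂) = 1.973 m.

1.97 m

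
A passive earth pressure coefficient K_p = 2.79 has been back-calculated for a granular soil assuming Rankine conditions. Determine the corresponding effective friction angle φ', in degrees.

K_p = (1+sin φ)/(1−sin φ) ⇒ sin φ = (K_p − 1)/(K_p + 1) = 0.4723.
φ = arcsin(0.4723) = 28.18°.

28.2°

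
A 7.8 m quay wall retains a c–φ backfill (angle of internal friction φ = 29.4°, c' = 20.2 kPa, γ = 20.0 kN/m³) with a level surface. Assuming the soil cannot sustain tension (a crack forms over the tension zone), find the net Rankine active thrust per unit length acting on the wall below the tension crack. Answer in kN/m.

K_a = 0.3415; √K_a = 0.5844.
Tension-crack depth z_c = 2c/(γ√K_a) = 2×20.2/(20.0×0.5844) = 3.457 m.
σ_a at base = K_a γ H − 2c√K_a = 0.3415×20.0×7.8 − 2×20.2×0.5844 = 29.66 kPa.
P_a = ½ × 29.66 × (H − z_c) = 0.5×29.66×4.343 = 64.41 kN/m.

64.4 kN/m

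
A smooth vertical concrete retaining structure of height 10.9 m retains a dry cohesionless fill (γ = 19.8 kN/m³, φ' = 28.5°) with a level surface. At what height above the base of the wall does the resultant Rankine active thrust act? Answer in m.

K_a = 0.3540.
The pressure distribution is triangular, so the resultant acts at H/3 above the base = 10.9/3 = 3.633 m.

3.63 m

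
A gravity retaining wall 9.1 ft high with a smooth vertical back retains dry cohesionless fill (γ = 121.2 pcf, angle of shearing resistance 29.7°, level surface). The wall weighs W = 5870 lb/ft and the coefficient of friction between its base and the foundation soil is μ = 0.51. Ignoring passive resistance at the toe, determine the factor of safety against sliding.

1.77

K_a = tan²(45° − 29.7°/2) = 0.3374.
P_a = ½K_aγH² = 0.5×0.3374×121.2×9.1² = 1693 lb/ft, acting at H/3 = 3.033 ft above the base.
FS_sliding = μW / P_a = 0.51×5870 / 1693 = 1.768.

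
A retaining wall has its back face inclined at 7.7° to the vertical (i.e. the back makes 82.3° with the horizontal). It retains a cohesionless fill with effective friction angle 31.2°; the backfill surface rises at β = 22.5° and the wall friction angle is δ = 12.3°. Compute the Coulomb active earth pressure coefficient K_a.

0.509

K_a = sin²(α+φ) / [sin²α · sin(α−δ) · (1 + √{sin(φ+δ)sin(φ−β) / (sin(α−δ)sin(α+β))})²].
With α = 82.3°, φ = 31.2°, δ = 12.3°, β = 22.5°: K_a = 0.5086.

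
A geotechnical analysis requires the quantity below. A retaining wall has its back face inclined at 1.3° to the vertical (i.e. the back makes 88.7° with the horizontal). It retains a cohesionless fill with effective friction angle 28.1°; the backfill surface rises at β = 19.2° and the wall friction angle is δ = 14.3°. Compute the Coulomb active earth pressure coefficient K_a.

0.463

K_a = sin²(α+φ) / [sin²α · sin(α−δ) · (1 + √{sin(φ+δ)sin(φ−β) / (sin(α−δ)sin(α+β))})²].
With α = 88.7°, φ = 28.1°, δ = 14.3°, β = 19.2°: K_a = 0.4627.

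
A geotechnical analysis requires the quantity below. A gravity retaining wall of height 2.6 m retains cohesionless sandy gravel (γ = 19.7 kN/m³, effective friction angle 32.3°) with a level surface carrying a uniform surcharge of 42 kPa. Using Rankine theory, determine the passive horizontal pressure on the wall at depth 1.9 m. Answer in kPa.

K_p = (1 + sin φ)/(1 − sin φ) = 3.295.
σ_v = γz + q = 19.7 × 1.9 + 42 = 79.43 kPa.
σ_h = K_p σ_v = 3.295 × 79.43 = 261.7 kPa.

262 kPa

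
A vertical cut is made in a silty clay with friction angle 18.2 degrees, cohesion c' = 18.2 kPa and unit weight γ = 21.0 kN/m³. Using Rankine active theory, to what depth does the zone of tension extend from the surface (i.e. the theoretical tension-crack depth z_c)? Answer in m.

K_a = tan²(45° − 18.2°/2) = 0.5240; √K_a = 0.7239.
The active pressure is zero where K_a γ z = 2c√K_a, so z_c = 2c/(γ√K_a) = 2×18.2/(21.0×0.7239) = 2.395 m.

2.39 m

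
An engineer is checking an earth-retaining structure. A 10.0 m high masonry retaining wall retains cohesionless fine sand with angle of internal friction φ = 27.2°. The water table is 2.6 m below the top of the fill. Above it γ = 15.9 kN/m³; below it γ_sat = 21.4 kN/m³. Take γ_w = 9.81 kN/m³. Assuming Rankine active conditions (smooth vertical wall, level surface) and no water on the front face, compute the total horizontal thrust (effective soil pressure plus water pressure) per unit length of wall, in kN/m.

521 kN/m

K_a = tan²(45° − φ/2) = 0.3726.
γ' = 21.4 − 9.81 = 11.59 kN/m³. Depth below WT = 7.4 m.
σ'_h at WT = K_a γ d_w = 15.40 kPa; at base = 15.40 + K_a γ' × 7.4 = 47.36 kPa.
P₁ (0–2.6 m) = ½×15.40×2.6 = 20.02. P₂ (2.6–10.0 m) = ½(15.40+47.36)×7.4 = 232.2.
P_w = ½ γ_w h₂² = 0.5×9.81×7.4² = 268.6. Total = 20.02+232.2+268.6 = 520.8 kN/m.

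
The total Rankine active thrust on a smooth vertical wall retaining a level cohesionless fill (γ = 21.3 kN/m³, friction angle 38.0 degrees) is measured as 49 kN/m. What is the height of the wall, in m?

4.40 m

K_a = 0.2379. P_a = ½ K_a γ H² ⇒ H = √(2P_a/(K_a γ)).
H = √(2×49/(0.2379×21.3)) = 4.398 m.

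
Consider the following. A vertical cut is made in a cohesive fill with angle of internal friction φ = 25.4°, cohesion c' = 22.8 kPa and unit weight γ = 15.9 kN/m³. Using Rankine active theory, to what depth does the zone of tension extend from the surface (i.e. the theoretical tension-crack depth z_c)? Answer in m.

4.54 m

K_a = tan²(45° − 25.4°/2) = 0.3996; √K_a = 0.6322.
The active pressure is zero where K_a γ z = 2c√K_a, so z_c = 2c/(γ√K_a) = 2×22.8/(15.9×0.6322) = 4.537 m.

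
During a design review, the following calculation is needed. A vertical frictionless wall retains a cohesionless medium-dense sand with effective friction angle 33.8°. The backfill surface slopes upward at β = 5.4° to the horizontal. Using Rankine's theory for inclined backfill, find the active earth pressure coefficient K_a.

0.288

K_a = cos β · (cos β − √(cos²β − cos²φ)) / (cos β + √(cos²β − cos²φ)).
cos β = 0.9956, cos φ = 0.8310, √(cos²β − cos²φ) = 0.5483.
K_a = 0.9956 × (0.9956 − 0.5483)/(0.9956 + 0.5483) = 0.2884.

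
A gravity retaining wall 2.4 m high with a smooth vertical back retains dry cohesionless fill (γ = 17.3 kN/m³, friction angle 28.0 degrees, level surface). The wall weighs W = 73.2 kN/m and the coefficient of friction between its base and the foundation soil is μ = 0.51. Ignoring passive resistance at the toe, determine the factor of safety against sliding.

K_a = tan²(45° − 28.0°/2) = 0.3610.
P_a = ½K_aγH² = 0.5×0.3610×17.3×2.4² = 17.99 kN/m, acting at H/3 = 0.8000 m above the base.
FS_sliding = μW / P_a = 0.51×73.2 / 17.99 = 2.075.

2.08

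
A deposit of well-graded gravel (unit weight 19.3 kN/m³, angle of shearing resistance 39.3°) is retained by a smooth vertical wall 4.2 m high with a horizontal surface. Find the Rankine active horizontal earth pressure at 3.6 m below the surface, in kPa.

15.6 kPa

K_a = (1 − sin φ)/(1 + sin φ) = 0.2245.
σ_h = K_a γ z = 0.2245 × 19.3 × 3.6 = 15.60 kPa.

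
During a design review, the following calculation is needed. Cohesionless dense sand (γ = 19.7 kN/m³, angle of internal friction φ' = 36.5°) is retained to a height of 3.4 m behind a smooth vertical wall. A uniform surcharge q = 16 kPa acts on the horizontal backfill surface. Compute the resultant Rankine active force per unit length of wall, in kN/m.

42.7 kN/m

K_a = tan²(45° − φ/2) = 0.2541.
Soil triangle: ½ K_a γ H² = 0.5×0.2541×19.7×3.4² = 28.93 kN/m.
Surcharge rectangle: K_a q H = 0.2541×16×3.4 = 13.82 kN/m.
Total = 28.93 + 13.82 = 42.75 kN/m.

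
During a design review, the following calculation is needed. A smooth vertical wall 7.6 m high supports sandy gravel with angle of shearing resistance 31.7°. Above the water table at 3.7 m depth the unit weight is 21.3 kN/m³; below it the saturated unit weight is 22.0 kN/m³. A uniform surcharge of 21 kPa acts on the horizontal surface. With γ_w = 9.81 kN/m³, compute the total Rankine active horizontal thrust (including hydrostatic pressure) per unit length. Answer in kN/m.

K_a = tan²(45° − φ/2) = 0.3111.
γ' = 22.0 − 9.81 = 12.19 kN/m³. h₂ = H − d_w = 3.9 m.
σ'_h: at surface K_a·q = 6.532; at WT K_a(q+γd_w) = 31.05; at base K_a(q+γd_w+γ'h₂) = 45.84 kPa.
P₁ = ½(6.532+31.05)×3.7 = 69.52; P₂ = ½(31.05+45.84)×3.9 = 149.9; P_w = ½γ_w h₂² = 74.61.
Total = 69.52+149.9+74.61 = 294.1 kN/m.

294 kN/m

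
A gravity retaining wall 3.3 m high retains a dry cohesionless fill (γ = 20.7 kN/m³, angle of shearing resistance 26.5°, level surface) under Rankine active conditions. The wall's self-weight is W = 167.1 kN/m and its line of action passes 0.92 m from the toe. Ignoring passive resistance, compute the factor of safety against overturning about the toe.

3.24

K_a = tan²(45° − 26.5°/2) = 0.3829.
P_a = ½K_aγH² = 0.5×0.3829×20.7×3.3² = 43.16 kN/m, acting at H/3 = 1.100 m above the base.
Overturning moment M_o = P_a × H/3 = 43.16 × 1.100 = 47.48.
Resisting moment M_r = W × 0.92 = 167.1 × 0.92 = 153.7.
FS_overturning = M_r/M_o = 153.7/47.48 = 3.238.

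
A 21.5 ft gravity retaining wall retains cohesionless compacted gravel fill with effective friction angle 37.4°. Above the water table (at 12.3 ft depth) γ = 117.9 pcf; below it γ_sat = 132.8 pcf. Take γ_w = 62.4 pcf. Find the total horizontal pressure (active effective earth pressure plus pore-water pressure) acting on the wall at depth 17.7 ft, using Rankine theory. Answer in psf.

784 psf

K_a = (1 − sin φ)/(1 + sin φ) = 0.2443.
γ' = 132.8 − 62.4 = 70.40 pcf.
Effective vertical stress at 17.7 ft: σ'_v = 117.9×12.3 + 70.40×5.40 = 1830 psf.
σ'_h = K_a σ'_v = 0.2443 × 1830 = 447.1 psf; u = γ_w × 5.40 = 337.0 psf.
Total σ_h = 447.1 + 337.0 = 784.0 psf.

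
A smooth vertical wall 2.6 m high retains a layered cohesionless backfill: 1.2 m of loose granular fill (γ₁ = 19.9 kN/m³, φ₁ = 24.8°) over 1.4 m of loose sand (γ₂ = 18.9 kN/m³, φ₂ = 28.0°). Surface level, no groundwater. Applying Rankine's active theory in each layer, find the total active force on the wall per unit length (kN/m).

K_a1 = tan²(45°−24.8°/2) = 0.4090; K_a2 = tan²(45°−28.0°/2) = 0.3610.
Layer 1: σ at base = K_a1 γ₁ h₁ = 9.767 kPa; P₁ = ½×9.767×1.2 = 5.860.
Layer 2: σ_v at top = γ₁h₁ = 23.88; σ_h top = K_a2×23.88 = 8.621; σ_h base = K_a2×(23.88+18.9×1.4) = 18.17.
P₂ = ½(8.621+18.17)×1.4 = 18.76. Total P_a = 5.860+18.76 = 24.62 kN/m.

24.6 kN/m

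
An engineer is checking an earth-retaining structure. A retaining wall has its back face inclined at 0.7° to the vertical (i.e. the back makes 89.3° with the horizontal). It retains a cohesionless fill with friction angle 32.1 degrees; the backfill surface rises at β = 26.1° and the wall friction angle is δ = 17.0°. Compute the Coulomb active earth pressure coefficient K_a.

K_a = sin²(α+φ) / [sin²α · sin(α−δ) · (1 + √{sin(φ+δ)sin(φ−β) / (sin(α−δ)sin(α+β))})²].
With α = 89.3°, φ = 32.1°, δ = 17.0°, β = 26.1°: K_a = 0.4505.

0.451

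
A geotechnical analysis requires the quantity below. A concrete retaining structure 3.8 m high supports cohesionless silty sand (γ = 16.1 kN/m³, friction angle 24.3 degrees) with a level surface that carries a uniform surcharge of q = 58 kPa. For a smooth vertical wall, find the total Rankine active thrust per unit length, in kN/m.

140 kN/m

K_a = tan²(45° − φ/2) = 0.4169.
Soil triangle: ½ K_a γ H² = 0.5×0.4169×16.1×3.8² = 48.46 kN/m.
Surcharge rectangle: K_a q H = 0.4169×58×3.8 = 91.89 kN/m.
Total = 48.46 + 91.89 = 140.4 kN/m.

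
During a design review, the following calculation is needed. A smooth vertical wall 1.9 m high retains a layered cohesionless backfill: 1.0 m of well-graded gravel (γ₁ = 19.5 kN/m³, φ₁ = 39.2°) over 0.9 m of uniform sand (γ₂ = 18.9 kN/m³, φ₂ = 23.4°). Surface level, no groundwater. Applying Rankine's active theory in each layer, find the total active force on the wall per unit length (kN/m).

K_a1 = tan²(45°−39.2°/2) = 0.2255; K_a2 = tan²(45°−23.4°/2) = 0.4315.
Layer 1: σ at base = K_a1 γ₁ h₁ = 4.397 kPa; P₁ = ½×4.397×1.0 = 2.198.
Layer 2: σ_v at top = γ₁h₁ = 19.50; σ_h top = K_a2×19.50 = 8.414; σ_h base = K_a2×(19.50+18.9×0.9) = 15.75.
P₂ = ½(8.414+15.75)×0.9 = 10.88. Total P_a = 2.198+10.88 = 13.07 kN/m.

13.1 kN/m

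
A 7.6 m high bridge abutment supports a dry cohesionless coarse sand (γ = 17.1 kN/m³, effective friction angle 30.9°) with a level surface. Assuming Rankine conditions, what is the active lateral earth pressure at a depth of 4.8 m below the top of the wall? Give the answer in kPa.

K_a = (1 − sin φ)/(1 + sin φ) = 0.3214.
σ_h = K_a γ z = 0.3214 × 17.1 × 4.8 = 26.38 kPa.

26.4 kPa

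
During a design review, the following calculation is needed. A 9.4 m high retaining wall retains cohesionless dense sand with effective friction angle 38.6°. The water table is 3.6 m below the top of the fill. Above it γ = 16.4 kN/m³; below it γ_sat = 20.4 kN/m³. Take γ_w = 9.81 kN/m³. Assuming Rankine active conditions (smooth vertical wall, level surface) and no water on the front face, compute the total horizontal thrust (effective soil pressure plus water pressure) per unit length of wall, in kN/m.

310 kN/m

K_a = tan²(45° − φ/2) = 0.2316.
γ' = 20.4 − 9.81 = 10.59 kN/m³. Depth below WT = 5.8 m.
σ'_h at WT = K_a γ d_w = 13.67 kPa; at base = 13.67 + K_a γ' × 5.8 = 27.90 kPa.
P₁ (0–3.6 m) = ½×13.67×3.6 = 24.61. P₂ (3.6–9.4 m) = ½(13.67+27.90)×5.8 = 120.6.
P_w = ½ γ_w h₂² = 0.5×9.81×5.8² = 165.0. Total = 24.61+120.6+165.0 = 310.2 kN/m.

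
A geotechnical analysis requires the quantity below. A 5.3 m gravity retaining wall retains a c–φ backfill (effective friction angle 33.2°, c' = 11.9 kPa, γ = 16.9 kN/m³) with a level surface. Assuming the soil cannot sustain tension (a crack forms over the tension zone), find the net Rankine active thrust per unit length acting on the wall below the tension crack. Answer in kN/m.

17.9 kN/m

K_a = 0.2924; √K_a = 0.5407.
Tension-crack depth z_c = 2c/(γ√K_a) = 2×11.9/(16.9×0.5407) = 2.605 m.
σ_a at base = K_a γ H − 2c√K_a = 0.2924×16.9×5.3 − 2×11.9×0.5407 = 13.32 kPa.
P_a = ½ × 13.32 × (H − z_c) = 0.5×13.32×2.695 = 17.95 kN/m.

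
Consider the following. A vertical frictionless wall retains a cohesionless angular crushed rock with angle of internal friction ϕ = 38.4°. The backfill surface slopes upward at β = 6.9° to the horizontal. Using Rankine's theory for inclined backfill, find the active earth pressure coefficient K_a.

K_a = cos β · (cos β − √(cos²β − cos²φ)) / (cos β + √(cos²β − cos²φ)).
cos β = 0.9928, cos φ = 0.7837, √(cos²β − cos²φ) = 0.6094.
K_a = 0.9928 × (0.9928 − 0.6094)/(0.9928 + 0.6094) = 0.2375.

0.238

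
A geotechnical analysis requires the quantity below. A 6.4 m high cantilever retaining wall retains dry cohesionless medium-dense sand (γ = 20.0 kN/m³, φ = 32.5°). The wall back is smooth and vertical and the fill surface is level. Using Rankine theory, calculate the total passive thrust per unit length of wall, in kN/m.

1360 kN/m

K_p = tan²(45° + φ/2) = 3.322.
P_p = ½ K_p γ H² = 0.5 × 3.322 × 20.0 × 6.4² = 1361 kN/m.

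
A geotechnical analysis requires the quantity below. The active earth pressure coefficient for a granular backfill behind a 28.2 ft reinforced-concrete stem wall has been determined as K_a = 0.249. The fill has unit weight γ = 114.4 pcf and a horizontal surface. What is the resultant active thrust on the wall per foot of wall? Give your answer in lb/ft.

P = ½ K_a γ H² = 0.5 × 0.249 × 114.4 × 28.2² = 11330 lb/ft.

11300 lb/ft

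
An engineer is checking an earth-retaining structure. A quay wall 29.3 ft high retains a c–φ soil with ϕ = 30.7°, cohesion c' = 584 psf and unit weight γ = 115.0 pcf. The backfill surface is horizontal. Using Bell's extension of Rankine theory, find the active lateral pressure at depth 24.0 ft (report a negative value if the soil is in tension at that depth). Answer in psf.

229 psf

K_a = (1 − sin φ)/(1 + sin φ) = 0.3240.
σ_a = K_a γ z − 2c√K_a = 0.3240×115.0×24.0 − 2×584×0.5692 = 229.5 psf.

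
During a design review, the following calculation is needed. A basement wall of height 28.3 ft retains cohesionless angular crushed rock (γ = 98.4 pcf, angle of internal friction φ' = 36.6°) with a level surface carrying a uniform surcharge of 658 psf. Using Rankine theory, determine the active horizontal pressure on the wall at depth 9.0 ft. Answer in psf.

K_a = (1 − sin φ)/(1 + sin φ) = 0.2530.
σ_v = γz + q = 98.4 × 9.0 + 658 = 1544 psf.
σ_h = K_a σ_v = 0.2530 × 1544 = 390.5 psf.

390 psf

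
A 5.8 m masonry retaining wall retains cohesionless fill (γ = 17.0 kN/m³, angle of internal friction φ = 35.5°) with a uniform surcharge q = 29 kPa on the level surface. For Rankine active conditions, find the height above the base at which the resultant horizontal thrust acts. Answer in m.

K_a = 0.2653.
Triangular part P₁ = ½K_aγH² = 75.85 at H/3 = 1.933 m; rectangular part P₂ = K_a q H = 44.62 at H/2 = 2.900 m.
ȳ = (P₁·1.933 + P₂·2.900)/(P₁+P₂) = 2.291 m.

2.29 m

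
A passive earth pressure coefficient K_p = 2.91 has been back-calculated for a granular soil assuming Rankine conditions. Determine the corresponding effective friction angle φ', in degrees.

29.2°

K_p = (1+sin φ)/(1−sin φ) ⇒ sin φ = (K_p − 1)/(K_p + 1) = 0.4885.
φ = arcsin(0.4885) = 29.24°.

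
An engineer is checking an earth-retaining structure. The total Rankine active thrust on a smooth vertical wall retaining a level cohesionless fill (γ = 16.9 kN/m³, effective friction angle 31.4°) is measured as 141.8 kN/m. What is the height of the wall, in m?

7.30 m

K_a = 0.3149. P_a = ½ K_a γ H² ⇒ H = √(2P_a/(K_a γ)).
H = √(2×141.8/(0.3149×16.9)) = 7.300 m.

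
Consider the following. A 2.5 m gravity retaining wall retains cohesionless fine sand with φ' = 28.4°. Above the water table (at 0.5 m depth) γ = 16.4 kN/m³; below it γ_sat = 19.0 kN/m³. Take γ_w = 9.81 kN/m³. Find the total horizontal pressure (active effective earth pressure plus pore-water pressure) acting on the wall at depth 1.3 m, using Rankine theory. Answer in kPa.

K_a = (1 − sin φ)/(1 + sin φ) = 0.3554.
γ' = 19.0 − 9.81 = 9.190 kN/m³.
Effective vertical stress at 1.3 m: σ'_v = 16.4×0.5 + 9.190×0.800 = 15.55 kPa.
σ'_h = K_a σ'_v = 0.3554 × 15.55 = 5.527 kPa; u = γ_w × 0.800 = 7.848 kPa.
Total σ_h = 5.527 + 7.848 = 13.37 kPa.

13.4 kPa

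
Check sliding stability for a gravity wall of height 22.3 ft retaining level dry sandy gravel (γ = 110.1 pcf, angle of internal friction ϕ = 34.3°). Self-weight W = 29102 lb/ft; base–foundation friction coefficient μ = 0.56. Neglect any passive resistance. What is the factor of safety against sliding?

K_a = tan²(45° − 34.3°/2) = 0.2792.
P_a = ½K_aγH² = 0.5×0.2792×110.1×22.3² = 7642 lb/ft, acting at H/3 = 7.433 ft above the base.
FS_sliding = μW / P_a = 0.56×29102 / 7642 = 2.133.

2.13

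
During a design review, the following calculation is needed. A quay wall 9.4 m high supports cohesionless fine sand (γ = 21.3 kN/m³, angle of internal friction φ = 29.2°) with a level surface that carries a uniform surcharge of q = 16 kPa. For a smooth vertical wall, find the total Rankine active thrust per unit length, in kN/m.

K_a = tan²(45° − φ/2) = 0.3442.
Soil triangle: ½ K_a γ H² = 0.5×0.3442×21.3×9.4² = 323.9 kN/m.
Surcharge rectangle: K_a q H = 0.3442×16×9.4 = 51.77 kN/m.
Total = 323.9 + 51.77 = 375.7 kN/m.

376 kN/m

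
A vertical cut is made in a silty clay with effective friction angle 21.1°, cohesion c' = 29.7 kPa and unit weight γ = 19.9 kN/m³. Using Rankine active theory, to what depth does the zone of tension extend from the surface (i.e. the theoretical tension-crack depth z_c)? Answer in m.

K_a = tan²(45° − 21.1°/2) = 0.4706; √K_a = 0.6860.
The active pressure is zero where K_a γ z = 2c√K_a, so z_c = 2c/(γ√K_a) = 2×29.7/(19.9×0.6860) = 4.351 m.

4.35 m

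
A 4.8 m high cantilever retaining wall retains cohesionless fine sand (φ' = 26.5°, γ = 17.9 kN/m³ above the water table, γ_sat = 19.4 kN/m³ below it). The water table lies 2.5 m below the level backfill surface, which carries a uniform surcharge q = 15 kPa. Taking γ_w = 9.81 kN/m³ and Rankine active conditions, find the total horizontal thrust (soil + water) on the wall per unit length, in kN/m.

124 kN/m

K_a = tan²(45° − φ/2) = 0.3829.
γ' = 19.4 − 9.81 = 9.590 kN/m³. h₂ = H − d_w = 2.3 m.
σ'_h: at surface K_a·q = 5.744; at WT K_a(q+γd_w) = 22.88; at base K_a(q+γd_w+γ'h₂) = 31.33 kPa.
P₁ = ½(5.744+22.88)×2.5 = 35.78; P₂ = ½(22.88+31.33)×2.3 = 62.34; P_w = ½γ_w h₂² = 25.95.
Total = 35.78+62.34+25.95 = 124.1 kN/m.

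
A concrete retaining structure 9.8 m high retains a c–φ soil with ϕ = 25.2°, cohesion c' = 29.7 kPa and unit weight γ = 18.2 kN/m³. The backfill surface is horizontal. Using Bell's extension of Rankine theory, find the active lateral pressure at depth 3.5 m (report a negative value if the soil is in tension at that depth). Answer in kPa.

-12.0 kPa

K_a = (1 − sin φ)/(1 + sin φ) = 0.4027.
σ_a = K_a γ z − 2c√K_a = 0.4027×18.2×3.5 − 2×29.7×0.6346 = -12.04 kPa.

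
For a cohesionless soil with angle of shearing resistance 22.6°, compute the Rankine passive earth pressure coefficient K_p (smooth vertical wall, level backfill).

K_p = (1 + sin φ)/(1 − sin φ) = tan²(45° + 22.6°/2) = 2.248.

2.25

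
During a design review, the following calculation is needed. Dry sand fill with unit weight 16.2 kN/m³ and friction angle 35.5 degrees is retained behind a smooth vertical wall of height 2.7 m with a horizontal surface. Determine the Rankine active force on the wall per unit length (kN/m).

15.7 kN/m

K_a = tan²(45° − φ/2) = 0.2653.
P_a = ½ K_a γ H² = 0.5 × 0.2653 × 16.2 × 2.7² = 15.66 kN/m.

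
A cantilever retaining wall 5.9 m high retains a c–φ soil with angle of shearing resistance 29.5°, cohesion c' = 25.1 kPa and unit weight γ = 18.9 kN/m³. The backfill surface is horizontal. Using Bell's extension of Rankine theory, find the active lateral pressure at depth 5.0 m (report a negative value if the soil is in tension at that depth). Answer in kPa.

K_a = (1 − sin φ)/(1 + sin φ) = 0.3401.
σ_a = K_a γ z − 2c√K_a = 0.3401×18.9×5.0 − 2×25.1×0.5832 = 2.864 kPa.

2.86 kPa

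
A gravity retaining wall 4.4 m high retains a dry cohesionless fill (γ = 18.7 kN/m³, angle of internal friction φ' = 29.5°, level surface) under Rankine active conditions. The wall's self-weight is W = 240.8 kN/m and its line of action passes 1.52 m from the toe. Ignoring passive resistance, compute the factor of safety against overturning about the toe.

K_a = tan²(45° − 29.5°/2) = 0.3401.
P_a = ½K_aγH² = 0.5×0.3401×18.7×4.4² = 61.56 kN/m, acting at H/3 = 1.467 m above the base.
Overturning moment M_o = P_a × H/3 = 61.56 × 1.467 = 90.29.
Resisting moment M_r = W × 1.52 = 240.8 × 1.52 = 366.0.
FS_overturning = M_r/M_o = 366.0/90.29 = 4.054.

4.05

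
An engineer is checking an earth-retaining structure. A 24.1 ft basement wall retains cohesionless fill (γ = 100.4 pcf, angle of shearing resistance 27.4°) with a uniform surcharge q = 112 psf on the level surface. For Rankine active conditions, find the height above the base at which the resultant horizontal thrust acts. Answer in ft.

K_a = 0.3697.
Triangular part P₁ = ½K_aγH² = 10780 at H/3 = 8.033 ft; rectangular part P₂ = K_a q H = 997.8 at H/2 = 12.05 ft.
ȳ = (P₁·8.033 + P₂·12.05)/(P₁+P₂) = 8.374 ft.

8.37 ft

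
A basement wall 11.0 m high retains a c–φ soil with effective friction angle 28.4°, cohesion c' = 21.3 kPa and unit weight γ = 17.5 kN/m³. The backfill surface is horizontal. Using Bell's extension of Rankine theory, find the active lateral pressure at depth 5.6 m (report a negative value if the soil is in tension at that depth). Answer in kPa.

K_a = (1 − sin φ)/(1 + sin φ) = 0.3554.
σ_a = K_a γ z − 2c√K_a = 0.3554×17.5×5.6 − 2×21.3×0.5961 = 9.430 kPa.

9.43 kPa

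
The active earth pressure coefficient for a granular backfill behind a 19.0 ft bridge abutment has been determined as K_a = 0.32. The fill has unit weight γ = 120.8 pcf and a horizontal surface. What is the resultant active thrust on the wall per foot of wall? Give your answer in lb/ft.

6980 lb/ft

P = ½ K_a γ H² = 0.5 × 0.32 × 120.8 × 19.0² = 6977 lb/ft.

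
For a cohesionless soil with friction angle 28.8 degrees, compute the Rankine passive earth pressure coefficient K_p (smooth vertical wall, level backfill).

2.86

K_p = (1 + sin φ)/(1 − sin φ) = tan²(45° + 28.8°/2) = 2.859.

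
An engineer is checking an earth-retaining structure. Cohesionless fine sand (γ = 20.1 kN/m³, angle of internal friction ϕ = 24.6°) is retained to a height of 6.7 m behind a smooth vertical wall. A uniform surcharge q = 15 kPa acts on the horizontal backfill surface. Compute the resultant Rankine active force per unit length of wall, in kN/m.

K_a = tan²(45° − φ/2) = 0.4121.
Soil triangle: ½ K_a γ H² = 0.5×0.4121×20.1×6.7² = 185.9 kN/m.
Surcharge rectangle: K_a q H = 0.4121×15×6.7 = 41.42 kN/m.
Total = 185.9 + 41.42 = 227.4 kN/m.

227 kN/m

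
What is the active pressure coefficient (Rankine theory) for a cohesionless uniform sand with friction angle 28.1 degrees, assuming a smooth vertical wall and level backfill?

0.360

K_a = (1 − sin φ)/(1 + sin φ) = (1 − sin 28.1°)/(1 + sin 28.1°) = 0.3596.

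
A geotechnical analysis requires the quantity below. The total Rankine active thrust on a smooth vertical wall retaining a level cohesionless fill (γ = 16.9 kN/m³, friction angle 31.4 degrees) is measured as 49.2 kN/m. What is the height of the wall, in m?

K_a = 0.3149. P_a = ½ K_a γ H² ⇒ H = √(2P_a/(K_a γ)).
H = √(2×49.2/(0.3149×16.9)) = 4.300 m.

4.30 m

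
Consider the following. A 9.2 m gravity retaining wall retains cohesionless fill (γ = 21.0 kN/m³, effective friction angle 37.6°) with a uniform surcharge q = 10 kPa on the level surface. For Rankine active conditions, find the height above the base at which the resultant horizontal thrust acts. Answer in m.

3.21 m

K_a = 0.2421.
Triangular part P₁ = ½K_aγH² = 215.2 at H/3 = 3.067 m; rectangular part P₂ = K_a q H = 22.28 at H/2 = 4.600 m.
ȳ = (P₁·3.067 + P₂·4.600)/(P₁+P₂) = 3.211 m.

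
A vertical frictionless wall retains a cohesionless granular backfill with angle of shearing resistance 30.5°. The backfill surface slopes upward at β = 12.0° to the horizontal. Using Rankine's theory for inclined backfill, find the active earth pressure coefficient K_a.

0.350

K_a = cos β · (cos β − √(cos²β − cos²φ)) / (cos β + √(cos²β − cos²φ)).
cos β = 0.9781, cos φ = 0.8616, √(cos²β − cos²φ) = 0.4630.
K_a = 0.9781 × (0.9781 − 0.4630)/(0.9781 + 0.4630) = 0.3496.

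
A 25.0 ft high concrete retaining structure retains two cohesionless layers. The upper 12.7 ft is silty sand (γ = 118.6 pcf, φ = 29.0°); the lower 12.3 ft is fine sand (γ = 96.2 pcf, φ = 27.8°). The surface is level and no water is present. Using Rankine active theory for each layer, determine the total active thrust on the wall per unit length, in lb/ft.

K_a1 = tan²(45°−29.0°/2) = 0.3470; K_a2 = tan²(45°−27.8°/2) = 0.3639.
Layer 1: σ at base = K_a1 γ₁ h₁ = 522.6 psf; P₁ = ½×522.6×12.7 = 3319.
Layer 2: σ_v at top = γ₁h₁ = 1506; σ_h top = K_a2×1506 = 548.1; σ_h base = K_a2×(1506+96.2×12.3) = 978.7.
P₂ = ½(548.1+978.7)×12.3 = 9390. Total P_a = 3319+9390 = 12710 lb/ft.

12700 lb/ft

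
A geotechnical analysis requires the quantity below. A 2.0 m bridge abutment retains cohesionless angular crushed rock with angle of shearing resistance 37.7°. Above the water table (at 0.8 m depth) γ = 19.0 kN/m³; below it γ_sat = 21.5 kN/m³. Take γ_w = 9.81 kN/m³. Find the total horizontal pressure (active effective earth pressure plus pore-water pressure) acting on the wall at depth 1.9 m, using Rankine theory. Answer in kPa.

K_a = (1 − sin φ)/(1 + sin φ) = 0.2411.
γ' = 21.5 − 9.81 = 11.69 kN/m³.
Effective vertical stress at 1.9 m: σ'_v = 19.0×0.8 + 11.69×1.10 = 28.06 kPa.
σ'_h = K_a σ'_v = 0.2411 × 28.06 = 6.764 kPa; u = γ_w × 1.10 = 10.79 kPa.
Total σ_h = 6.764 + 10.79 = 17.55 kPa.

17.6 kPa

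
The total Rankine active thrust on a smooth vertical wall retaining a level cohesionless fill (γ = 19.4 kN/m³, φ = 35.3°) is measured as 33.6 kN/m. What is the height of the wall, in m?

K_a = 0.2675. P_a = ½ K_a γ H² ⇒ H = √(2P_a/(K_a γ)).
H = √(2×33.6/(0.2675×19.4)) = 3.598 m.

3.60 m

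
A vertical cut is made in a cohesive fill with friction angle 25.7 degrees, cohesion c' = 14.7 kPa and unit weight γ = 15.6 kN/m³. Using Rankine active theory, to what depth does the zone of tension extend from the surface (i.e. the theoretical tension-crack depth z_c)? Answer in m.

3.00 m

K_a = tan²(45° − 25.7°/2) = 0.3950; √K_a = 0.6285.
The active pressure is zero where K_a γ z = 2c√K_a, so z_c = 2c/(γ√K_a) = 2×14.7/(15.6×0.6285) = 2.999 m.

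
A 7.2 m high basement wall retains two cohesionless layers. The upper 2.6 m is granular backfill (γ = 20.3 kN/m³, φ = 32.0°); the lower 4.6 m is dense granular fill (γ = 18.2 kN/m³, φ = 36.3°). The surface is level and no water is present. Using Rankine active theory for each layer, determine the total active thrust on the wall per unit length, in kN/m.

K_a1 = tan²(45°−32.0°/2) = 0.3073; K_a2 = tan²(45°−36.3°/2) = 0.2563.
Layer 1: σ at base = K_a1 γ₁ h₁ = 16.22 kPa; P₁ = ½×16.22×2.6 = 21.08.
Layer 2: σ_v at top = γ₁h₁ = 52.78; σ_h top = K_a2×52.78 = 13.53; σ_h base = K_a2×(52.78+18.2×4.6) = 34.98.
P₂ = ½(13.53+34.98)×4.6 = 111.6. Total P_a = 21.08+111.6 = 132.6 kN/m.

133 kN/m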